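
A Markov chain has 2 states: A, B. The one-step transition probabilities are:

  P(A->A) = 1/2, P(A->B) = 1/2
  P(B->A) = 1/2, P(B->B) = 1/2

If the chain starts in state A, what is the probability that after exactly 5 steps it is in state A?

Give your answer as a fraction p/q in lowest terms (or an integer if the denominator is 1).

Answer: 1/2

Derivation:
Computing P^5 by repeated multiplication:
P^1 =
  A: [1/2, 1/2]
  B: [1/2, 1/2]
P^2 =
  A: [1/2, 1/2]
  B: [1/2, 1/2]
P^3 =
  A: [1/2, 1/2]
  B: [1/2, 1/2]
P^4 =
  A: [1/2, 1/2]
  B: [1/2, 1/2]
P^5 =
  A: [1/2, 1/2]
  B: [1/2, 1/2]

(P^5)[A -> A] = 1/2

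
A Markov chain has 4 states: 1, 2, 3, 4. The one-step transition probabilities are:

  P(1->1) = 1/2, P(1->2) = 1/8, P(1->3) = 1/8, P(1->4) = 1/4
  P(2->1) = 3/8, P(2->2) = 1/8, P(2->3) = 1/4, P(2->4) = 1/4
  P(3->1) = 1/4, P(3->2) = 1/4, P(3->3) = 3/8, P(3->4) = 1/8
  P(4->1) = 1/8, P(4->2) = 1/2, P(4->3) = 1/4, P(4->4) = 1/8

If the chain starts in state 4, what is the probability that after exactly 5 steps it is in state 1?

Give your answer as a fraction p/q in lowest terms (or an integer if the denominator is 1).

Answer: 2773/8192

Derivation:
Computing P^5 by repeated multiplication:
P^1 =
  1: [1/2, 1/8, 1/8, 1/4]
  2: [3/8, 1/8, 1/4, 1/4]
  3: [1/4, 1/4, 3/8, 1/8]
  4: [1/8, 1/2, 1/4, 1/8]
P^2 =
  1: [23/64, 15/64, 13/64, 13/64]
  2: [21/64, 1/4, 15/64, 3/16]
  3: [21/64, 7/32, 17/64, 3/16]
  4: [21/64, 13/64, 17/64, 13/64]
P^3 =
  1: [11/32, 29/128, 59/256, 51/256]
  2: [87/256, 115/512, 61/256, 101/512]
  3: [43/128, 117/512, 31/128, 99/512]
  4: [85/256, 15/64, 31/128, 49/256]
P^4 =
  1: [695/2048, 117/512, 483/2048, 201/1024]
  2: [693/2048, 937/4096, 243/1024, 801/4096]
  3: [693/2048, 933/4096, 61/256, 801/4096]
  4: [693/2048, 465/2048, 489/2048, 401/2048]
P^5 =
  1: [347/1024, 3737/16384, 971/4096, 3211/16384]
  2: [2775/8192, 7471/32768, 3889/16384, 6419/32768]
  3: [1387/4096, 7475/32768, 3891/16384, 6415/32768]
  4: [2773/8192, 935/4096, 973/4096, 1603/8192]

(P^5)[4 -> 1] = 2773/8192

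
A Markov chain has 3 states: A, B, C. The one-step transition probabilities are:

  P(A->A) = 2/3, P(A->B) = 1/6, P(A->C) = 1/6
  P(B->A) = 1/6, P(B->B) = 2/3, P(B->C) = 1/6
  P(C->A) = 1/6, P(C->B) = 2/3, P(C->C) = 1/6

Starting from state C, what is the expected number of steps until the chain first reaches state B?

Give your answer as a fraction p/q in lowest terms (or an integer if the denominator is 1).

Let h_i = expected steps to first reach B from state i.
Boundary: h_B = 0.
First-step equations for the other states:
  h_A = 1 + 2/3*h_A + 1/6*h_B + 1/6*h_C
  h_C = 1 + 1/6*h_A + 2/3*h_B + 1/6*h_C

Substituting h_B = 0 and rearranging gives the linear system (I - Q) h = 1:
  [1/3, -1/6] . (h_A, h_C) = 1
  [-1/6, 5/6] . (h_A, h_C) = 1

Solving yields:
  h_A = 4
  h_C = 2

Starting state is C, so the expected hitting time is h_C = 2.

Answer: 2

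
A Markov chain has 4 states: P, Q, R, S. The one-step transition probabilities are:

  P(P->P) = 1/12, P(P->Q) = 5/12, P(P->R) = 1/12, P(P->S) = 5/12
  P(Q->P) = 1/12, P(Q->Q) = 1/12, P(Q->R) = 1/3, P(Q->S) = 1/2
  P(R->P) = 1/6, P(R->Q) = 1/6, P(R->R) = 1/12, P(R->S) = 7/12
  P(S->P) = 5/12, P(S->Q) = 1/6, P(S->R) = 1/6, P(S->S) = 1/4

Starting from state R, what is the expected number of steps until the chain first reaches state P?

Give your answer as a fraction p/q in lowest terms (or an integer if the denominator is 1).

Answer: 832/217

Derivation:
Let h_i = expected steps to first reach P from state i.
Boundary: h_P = 0.
First-step equations for the other states:
  h_Q = 1 + 1/12*h_P + 1/12*h_Q + 1/3*h_R + 1/2*h_S
  h_R = 1 + 1/6*h_P + 1/6*h_Q + 1/12*h_R + 7/12*h_S
  h_S = 1 + 5/12*h_P + 1/6*h_Q + 1/6*h_R + 1/4*h_S

Substituting h_P = 0 and rearranging gives the linear system (I - Q) h = 1:
  [11/12, -1/3, -1/2] . (h_Q, h_R, h_S) = 1
  [-1/6, 11/12, -7/12] . (h_Q, h_R, h_S) = 1
  [-1/6, -1/6, 3/4] . (h_Q, h_R, h_S) = 1

Solving yields:
  h_Q = 908/217
  h_R = 832/217
  h_S = 676/217

Starting state is R, so the expected hitting time is h_R = 832/217.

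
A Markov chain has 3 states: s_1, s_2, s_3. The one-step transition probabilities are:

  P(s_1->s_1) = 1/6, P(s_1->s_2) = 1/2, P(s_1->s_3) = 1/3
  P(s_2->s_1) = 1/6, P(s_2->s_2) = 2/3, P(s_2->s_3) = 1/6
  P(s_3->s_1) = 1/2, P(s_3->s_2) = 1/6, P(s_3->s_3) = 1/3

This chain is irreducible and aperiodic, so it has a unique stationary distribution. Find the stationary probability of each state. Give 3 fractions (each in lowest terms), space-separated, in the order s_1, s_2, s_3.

Answer: 1/4 1/2 1/4

Derivation:
The stationary distribution satisfies pi = pi * P, i.e.:
  pi_s_1 = 1/6*pi_s_1 + 1/6*pi_s_2 + 1/2*pi_s_3
  pi_s_2 = 1/2*pi_s_1 + 2/3*pi_s_2 + 1/6*pi_s_3
  pi_s_3 = 1/3*pi_s_1 + 1/6*pi_s_2 + 1/3*pi_s_3
with normalization: pi_s_1 + pi_s_2 + pi_s_3 = 1.

Using the first 2 balance equations plus normalization, the linear system A*pi = b is:
  [-5/6, 1/6, 1/2] . pi = 0
  [1/2, -1/3, 1/6] . pi = 0
  [1, 1, 1] . pi = 1

Solving yields:
  pi_s_1 = 1/4
  pi_s_2 = 1/2
  pi_s_3 = 1/4

Verification (pi * P):
  1/4*1/6 + 1/2*1/6 + 1/4*1/2 = 1/4 = pi_s_1  (ok)
  1/4*1/2 + 1/2*2/3 + 1/4*1/6 = 1/2 = pi_s_2  (ok)
  1/4*1/3 + 1/2*1/6 + 1/4*1/3 = 1/4 = pi_s_3  (ok)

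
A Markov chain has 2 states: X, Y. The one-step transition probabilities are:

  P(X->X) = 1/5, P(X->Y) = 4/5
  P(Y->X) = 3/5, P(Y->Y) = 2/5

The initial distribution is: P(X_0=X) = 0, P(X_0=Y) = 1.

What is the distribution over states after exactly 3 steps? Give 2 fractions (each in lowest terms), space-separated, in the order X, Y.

Answer: 57/125 68/125

Derivation:
Propagating the distribution step by step (d_{t+1} = d_t * P):
d_0 = (X=0, Y=1)
  d_1[X] = 0*1/5 + 1*3/5 = 3/5
  d_1[Y] = 0*4/5 + 1*2/5 = 2/5
d_1 = (X=3/5, Y=2/5)
  d_2[X] = 3/5*1/5 + 2/5*3/5 = 9/25
  d_2[Y] = 3/5*4/5 + 2/5*2/5 = 16/25
d_2 = (X=9/25, Y=16/25)
  d_3[X] = 9/25*1/5 + 16/25*3/5 = 57/125
  d_3[Y] = 9/25*4/5 + 16/25*2/5 = 68/125
d_3 = (X=57/125, Y=68/125)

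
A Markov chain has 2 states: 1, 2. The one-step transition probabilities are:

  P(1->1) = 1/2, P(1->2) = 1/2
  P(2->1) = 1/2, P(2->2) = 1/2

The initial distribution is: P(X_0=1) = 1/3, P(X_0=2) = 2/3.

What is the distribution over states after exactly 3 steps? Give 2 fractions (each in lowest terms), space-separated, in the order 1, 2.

Propagating the distribution step by step (d_{t+1} = d_t * P):
d_0 = (1=1/3, 2=2/3)
  d_1[1] = 1/3*1/2 + 2/3*1/2 = 1/2
  d_1[2] = 1/3*1/2 + 2/3*1/2 = 1/2
d_1 = (1=1/2, 2=1/2)
  d_2[1] = 1/2*1/2 + 1/2*1/2 = 1/2
  d_2[2] = 1/2*1/2 + 1/2*1/2 = 1/2
d_2 = (1=1/2, 2=1/2)
  d_3[1] = 1/2*1/2 + 1/2*1/2 = 1/2
  d_3[2] = 1/2*1/2 + 1/2*1/2 = 1/2
d_3 = (1=1/2, 2=1/2)

Answer: 1/2 1/2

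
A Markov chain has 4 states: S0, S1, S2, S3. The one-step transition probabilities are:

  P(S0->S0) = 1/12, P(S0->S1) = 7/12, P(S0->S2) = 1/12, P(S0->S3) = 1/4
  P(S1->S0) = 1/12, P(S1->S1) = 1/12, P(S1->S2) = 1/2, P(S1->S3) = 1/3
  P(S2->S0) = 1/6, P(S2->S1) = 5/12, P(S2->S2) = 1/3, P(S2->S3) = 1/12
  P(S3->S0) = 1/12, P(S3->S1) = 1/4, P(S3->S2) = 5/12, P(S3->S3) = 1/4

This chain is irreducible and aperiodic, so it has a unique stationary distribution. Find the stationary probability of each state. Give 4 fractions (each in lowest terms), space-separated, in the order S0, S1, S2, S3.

The stationary distribution satisfies pi = pi * P, i.e.:
  pi_S0 = 1/12*pi_S0 + 1/12*pi_S1 + 1/6*pi_S2 + 1/12*pi_S3
  pi_S1 = 7/12*pi_S0 + 1/12*pi_S1 + 5/12*pi_S2 + 1/4*pi_S3
  pi_S2 = 1/12*pi_S0 + 1/2*pi_S1 + 1/3*pi_S2 + 5/12*pi_S3
  pi_S3 = 1/4*pi_S0 + 1/3*pi_S1 + 1/12*pi_S2 + 1/4*pi_S3
with normalization: pi_S0 + pi_S1 + pi_S2 + pi_S3 = 1.

Using the first 3 balance equations plus normalization, the linear system A*pi = b is:
  [-11/12, 1/12, 1/6, 1/12] . pi = 0
  [7/12, -11/12, 5/12, 1/4] . pi = 0
  [1/12, 1/2, -2/3, 5/12] . pi = 0
  [1, 1, 1, 1] . pi = 1

Solving yields:
  pi_S0 = 253/2212
  pi_S1 = 166/553
  pi_S2 = 206/553
  pi_S3 = 471/2212

Verification (pi * P):
  253/2212*1/12 + 166/553*1/12 + 206/553*1/6 + 471/2212*1/12 = 253/2212 = pi_S0  (ok)
  253/2212*7/12 + 166/553*1/12 + 206/553*5/12 + 471/2212*1/4 = 166/553 = pi_S1  (ok)
  253/2212*1/12 + 166/553*1/2 + 206/553*1/3 + 471/2212*5/12 = 206/553 = pi_S2  (ok)
  253/2212*1/4 + 166/553*1/3 + 206/553*1/12 + 471/2212*1/4 = 471/2212 = pi_S3  (ok)

Answer: 253/2212 166/553 206/553 471/2212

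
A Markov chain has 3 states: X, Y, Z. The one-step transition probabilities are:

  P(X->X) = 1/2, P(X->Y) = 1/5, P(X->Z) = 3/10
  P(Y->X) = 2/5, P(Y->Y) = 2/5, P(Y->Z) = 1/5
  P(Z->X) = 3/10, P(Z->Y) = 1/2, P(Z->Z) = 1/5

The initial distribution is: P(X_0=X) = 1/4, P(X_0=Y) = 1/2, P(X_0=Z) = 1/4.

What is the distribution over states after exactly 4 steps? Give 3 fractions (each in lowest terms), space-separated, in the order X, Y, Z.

Answer: 261/625 109/320 9671/40000

Derivation:
Propagating the distribution step by step (d_{t+1} = d_t * P):
d_0 = (X=1/4, Y=1/2, Z=1/4)
  d_1[X] = 1/4*1/2 + 1/2*2/5 + 1/4*3/10 = 2/5
  d_1[Y] = 1/4*1/5 + 1/2*2/5 + 1/4*1/2 = 3/8
  d_1[Z] = 1/4*3/10 + 1/2*1/5 + 1/4*1/5 = 9/40
d_1 = (X=2/5, Y=3/8, Z=9/40)
  d_2[X] = 2/5*1/2 + 3/8*2/5 + 9/40*3/10 = 167/400
  d_2[Y] = 2/5*1/5 + 3/8*2/5 + 9/40*1/2 = 137/400
  d_2[Z] = 2/5*3/10 + 3/8*1/5 + 9/40*1/5 = 6/25
d_2 = (X=167/400, Y=137/400, Z=6/25)
  d_3[X] = 167/400*1/2 + 137/400*2/5 + 6/25*3/10 = 1671/4000
  d_3[Y] = 167/400*1/5 + 137/400*2/5 + 6/25*1/2 = 681/2000
  d_3[Z] = 167/400*3/10 + 137/400*1/5 + 6/25*1/5 = 967/4000
d_3 = (X=1671/4000, Y=681/2000, Z=967/4000)
  d_4[X] = 1671/4000*1/2 + 681/2000*2/5 + 967/4000*3/10 = 261/625
  d_4[Y] = 1671/4000*1/5 + 681/2000*2/5 + 967/4000*1/2 = 109/320
  d_4[Z] = 1671/4000*3/10 + 681/2000*1/5 + 967/4000*1/5 = 9671/40000
d_4 = (X=261/625, Y=109/320, Z=9671/40000)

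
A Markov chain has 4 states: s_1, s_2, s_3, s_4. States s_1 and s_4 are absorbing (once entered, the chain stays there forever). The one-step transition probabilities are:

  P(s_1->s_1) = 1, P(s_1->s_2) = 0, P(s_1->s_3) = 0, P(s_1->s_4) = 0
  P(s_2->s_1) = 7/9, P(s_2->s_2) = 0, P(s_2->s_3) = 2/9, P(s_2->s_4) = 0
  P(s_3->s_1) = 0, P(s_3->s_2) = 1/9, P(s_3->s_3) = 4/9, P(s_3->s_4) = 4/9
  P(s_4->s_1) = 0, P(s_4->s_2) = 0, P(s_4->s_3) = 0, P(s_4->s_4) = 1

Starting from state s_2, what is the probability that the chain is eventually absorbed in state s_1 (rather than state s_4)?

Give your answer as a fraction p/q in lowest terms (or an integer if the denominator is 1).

Answer: 35/43

Derivation:
Let a_i = P(absorbed in s_1 | start in state i).
Boundary conditions: a_s_1 = 1, a_s_4 = 0.
For each transient state i, a_i = sum_j P(i->j) * a_j:
  a_s_2 = 7/9*a_s_1 + 0*a_s_2 + 2/9*a_s_3 + 0*a_s_4
  a_s_3 = 0*a_s_1 + 1/9*a_s_2 + 4/9*a_s_3 + 4/9*a_s_4

Substituting a_s_1 = 1 and a_s_4 = 0, rearrange to (I - Q) a = r where r[i] = P(i -> s_1):
  [1, -2/9] . (a_s_2, a_s_3) = 7/9
  [-1/9, 5/9] . (a_s_2, a_s_3) = 0

Solving yields:
  a_s_2 = 35/43
  a_s_3 = 7/43

Starting state is s_2, so the absorption probability is a_s_2 = 35/43.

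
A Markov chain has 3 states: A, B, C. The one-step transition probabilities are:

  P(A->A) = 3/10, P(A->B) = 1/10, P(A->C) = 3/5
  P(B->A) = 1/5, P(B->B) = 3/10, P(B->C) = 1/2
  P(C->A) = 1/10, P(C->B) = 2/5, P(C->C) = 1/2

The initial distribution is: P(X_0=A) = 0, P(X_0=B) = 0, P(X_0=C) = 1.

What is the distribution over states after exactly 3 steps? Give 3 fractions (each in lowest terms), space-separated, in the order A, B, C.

Propagating the distribution step by step (d_{t+1} = d_t * P):
d_0 = (A=0, B=0, C=1)
  d_1[A] = 0*3/10 + 0*1/5 + 1*1/10 = 1/10
  d_1[B] = 0*1/10 + 0*3/10 + 1*2/5 = 2/5
  d_1[C] = 0*3/5 + 0*1/2 + 1*1/2 = 1/2
d_1 = (A=1/10, B=2/5, C=1/2)
  d_2[A] = 1/10*3/10 + 2/5*1/5 + 1/2*1/10 = 4/25
  d_2[B] = 1/10*1/10 + 2/5*3/10 + 1/2*2/5 = 33/100
  d_2[C] = 1/10*3/5 + 2/5*1/2 + 1/2*1/2 = 51/100
d_2 = (A=4/25, B=33/100, C=51/100)
  d_3[A] = 4/25*3/10 + 33/100*1/5 + 51/100*1/10 = 33/200
  d_3[B] = 4/25*1/10 + 33/100*3/10 + 51/100*2/5 = 319/1000
  d_3[C] = 4/25*3/5 + 33/100*1/2 + 51/100*1/2 = 129/250
d_3 = (A=33/200, B=319/1000, C=129/250)

Answer: 33/200 319/1000 129/250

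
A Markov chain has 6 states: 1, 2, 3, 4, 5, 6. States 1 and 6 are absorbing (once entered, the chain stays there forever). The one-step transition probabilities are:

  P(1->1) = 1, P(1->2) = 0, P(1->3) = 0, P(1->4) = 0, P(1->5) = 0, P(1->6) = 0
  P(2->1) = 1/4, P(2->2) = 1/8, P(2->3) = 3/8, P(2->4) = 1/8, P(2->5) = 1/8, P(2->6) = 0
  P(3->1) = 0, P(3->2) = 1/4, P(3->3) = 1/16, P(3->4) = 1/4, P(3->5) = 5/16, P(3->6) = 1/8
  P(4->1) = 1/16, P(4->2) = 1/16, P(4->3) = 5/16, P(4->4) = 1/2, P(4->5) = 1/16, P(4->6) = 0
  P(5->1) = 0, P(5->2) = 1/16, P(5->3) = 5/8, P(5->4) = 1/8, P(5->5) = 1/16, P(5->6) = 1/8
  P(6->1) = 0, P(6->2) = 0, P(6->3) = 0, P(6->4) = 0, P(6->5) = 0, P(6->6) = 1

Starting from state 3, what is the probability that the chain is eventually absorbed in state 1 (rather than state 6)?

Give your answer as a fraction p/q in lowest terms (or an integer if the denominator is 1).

Let a_i = P(absorbed in 1 | start in state i).
Boundary conditions: a_1 = 1, a_6 = 0.
For each transient state i, a_i = sum_j P(i->j) * a_j:
  a_2 = 1/4*a_1 + 1/8*a_2 + 3/8*a_3 + 1/8*a_4 + 1/8*a_5 + 0*a_6
  a_3 = 0*a_1 + 1/4*a_2 + 1/16*a_3 + 1/4*a_4 + 5/16*a_5 + 1/8*a_6
  a_4 = 1/16*a_1 + 1/16*a_2 + 5/16*a_3 + 1/2*a_4 + 1/16*a_5 + 0*a_6
  a_5 = 0*a_1 + 1/16*a_2 + 5/8*a_3 + 1/8*a_4 + 1/16*a_5 + 1/8*a_6

Substituting a_1 = 1 and a_6 = 0, rearrange to (I - Q) a = r where r[i] = P(i -> 1):
  [7/8, -3/8, -1/8, -1/8] . (a_2, a_3, a_4, a_5) = 1/4
  [-1/4, 15/16, -1/4, -5/16] . (a_2, a_3, a_4, a_5) = 0
  [-1/16, -5/16, 1/2, -1/16] . (a_2, a_3, a_4, a_5) = 1/16
  [-1/16, -5/8, -1/8, 15/16] . (a_2, a_3, a_4, a_5) = 0

Solving yields:
  a_2 = 805/1339
  a_3 = 577/1339
  a_4 = 695/1339
  a_5 = 531/1339

Starting state is 3, so the absorption probability is a_3 = 577/1339.

Answer: 577/1339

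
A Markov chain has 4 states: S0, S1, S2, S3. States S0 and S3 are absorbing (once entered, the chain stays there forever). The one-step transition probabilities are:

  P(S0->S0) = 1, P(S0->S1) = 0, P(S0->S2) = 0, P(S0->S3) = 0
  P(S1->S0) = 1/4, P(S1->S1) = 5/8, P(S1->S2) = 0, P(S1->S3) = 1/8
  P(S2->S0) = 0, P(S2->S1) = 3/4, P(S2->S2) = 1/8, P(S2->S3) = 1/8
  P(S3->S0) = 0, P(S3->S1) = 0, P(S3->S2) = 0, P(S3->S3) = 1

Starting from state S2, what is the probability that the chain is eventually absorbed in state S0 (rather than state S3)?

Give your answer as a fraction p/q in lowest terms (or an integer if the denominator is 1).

Let a_i = P(absorbed in S0 | start in state i).
Boundary conditions: a_S0 = 1, a_S3 = 0.
For each transient state i, a_i = sum_j P(i->j) * a_j:
  a_S1 = 1/4*a_S0 + 5/8*a_S1 + 0*a_S2 + 1/8*a_S3
  a_S2 = 0*a_S0 + 3/4*a_S1 + 1/8*a_S2 + 1/8*a_S3

Substituting a_S0 = 1 and a_S3 = 0, rearrange to (I - Q) a = r where r[i] = P(i -> S0):
  [3/8, 0] . (a_S1, a_S2) = 1/4
  [-3/4, 7/8] . (a_S1, a_S2) = 0

Solving yields:
  a_S1 = 2/3
  a_S2 = 4/7

Starting state is S2, so the absorption probability is a_S2 = 4/7.

Answer: 4/7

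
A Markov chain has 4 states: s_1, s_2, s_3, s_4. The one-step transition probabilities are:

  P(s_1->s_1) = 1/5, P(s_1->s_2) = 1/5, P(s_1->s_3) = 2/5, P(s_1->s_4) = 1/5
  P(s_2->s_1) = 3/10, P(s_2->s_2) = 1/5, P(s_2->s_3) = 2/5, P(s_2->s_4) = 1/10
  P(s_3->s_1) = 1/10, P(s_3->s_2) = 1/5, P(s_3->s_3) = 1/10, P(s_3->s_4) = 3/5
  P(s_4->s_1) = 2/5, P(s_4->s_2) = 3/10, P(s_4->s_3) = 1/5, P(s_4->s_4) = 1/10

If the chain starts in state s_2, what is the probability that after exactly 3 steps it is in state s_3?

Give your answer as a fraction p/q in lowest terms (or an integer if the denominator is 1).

Answer: 32/125

Derivation:
Computing P^3 by repeated multiplication:
P^1 =
  s_1: [1/5, 1/5, 2/5, 1/5]
  s_2: [3/10, 1/5, 2/5, 1/10]
  s_3: [1/10, 1/5, 1/10, 3/5]
  s_4: [2/5, 3/10, 1/5, 1/10]
P^2 =
  s_1: [11/50, 11/50, 6/25, 8/25]
  s_2: [1/5, 21/100, 13/50, 33/100]
  s_3: [33/100, 13/50, 1/4, 4/25]
  s_4: [23/100, 21/100, 8/25, 6/25]
P^3 =
  s_1: [131/500, 29/125, 33/125, 121/500]
  s_2: [261/1000, 233/1000, 32/125, 1/4]
  s_3: [233/1000, 27/125, 293/1000, 129/500]
  s_4: [237/1000, 28/125, 32/125, 283/1000]

(P^3)[s_2 -> s_3] = 32/125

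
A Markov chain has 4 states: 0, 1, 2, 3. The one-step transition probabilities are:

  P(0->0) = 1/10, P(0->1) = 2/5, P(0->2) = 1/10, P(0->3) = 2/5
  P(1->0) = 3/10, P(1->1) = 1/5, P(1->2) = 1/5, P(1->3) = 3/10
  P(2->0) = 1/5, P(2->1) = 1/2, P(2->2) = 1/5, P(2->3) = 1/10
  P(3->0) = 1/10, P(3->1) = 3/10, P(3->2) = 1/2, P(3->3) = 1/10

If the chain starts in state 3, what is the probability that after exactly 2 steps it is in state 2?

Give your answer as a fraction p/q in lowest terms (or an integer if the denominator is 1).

Answer: 11/50

Derivation:
Computing P^2 by repeated multiplication:
P^1 =
  0: [1/10, 2/5, 1/10, 2/5]
  1: [3/10, 1/5, 1/5, 3/10]
  2: [1/5, 1/2, 1/5, 1/10]
  3: [1/10, 3/10, 1/2, 1/10]
P^2 =
  0: [19/100, 29/100, 31/100, 21/100]
  1: [4/25, 7/20, 13/50, 23/100]
  2: [11/50, 31/100, 21/100, 13/50]
  3: [21/100, 19/50, 11/50, 19/100]

(P^2)[3 -> 2] = 11/50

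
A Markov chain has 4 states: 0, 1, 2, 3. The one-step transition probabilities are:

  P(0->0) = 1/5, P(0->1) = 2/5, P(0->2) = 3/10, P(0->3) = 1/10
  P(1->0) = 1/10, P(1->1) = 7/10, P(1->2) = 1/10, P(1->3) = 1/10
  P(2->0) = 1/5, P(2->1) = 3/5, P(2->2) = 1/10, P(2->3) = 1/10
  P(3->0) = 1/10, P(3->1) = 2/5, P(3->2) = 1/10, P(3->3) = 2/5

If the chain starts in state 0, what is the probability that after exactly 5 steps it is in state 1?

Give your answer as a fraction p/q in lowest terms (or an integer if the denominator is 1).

Answer: 30357/50000

Derivation:
Computing P^5 by repeated multiplication:
P^1 =
  0: [1/5, 2/5, 3/10, 1/10]
  1: [1/10, 7/10, 1/10, 1/10]
  2: [1/5, 3/5, 1/10, 1/10]
  3: [1/10, 2/5, 1/10, 2/5]
P^2 =
  0: [3/20, 29/50, 7/50, 13/100]
  1: [3/25, 63/100, 3/25, 13/100]
  2: [13/100, 3/5, 7/50, 13/100]
  3: [3/25, 27/50, 3/25, 11/50]
P^3 =
  0: [129/1000, 301/500, 13/100, 139/1000]
  1: [31/250, 613/1000, 31/250, 139/1000]
  2: [127/1000, 76/125, 63/500, 139/1000]
  3: [31/250, 293/500, 31/250, 83/500]
P^4 =
  0: [1259/10000, 3033/5000, 629/5000, 1417/10000]
  1: [78/625, 6087/10000, 78/625, 1417/10000]
  2: [1253/10000, 1519/2500, 627/5000, 1417/10000]
  3: [78/625, 3003/5000, 78/625, 749/5000]
P^5 =
  0: [12517/100000, 30357/50000, 6259/50000, 14251/100000]
  1: [781/6250, 60757/100000, 781/6250, 14251/100000]
  2: [12507/100000, 1898/3125, 6253/50000, 14251/100000]
  3: [781/6250, 30257/50000, 781/6250, 7247/50000]

(P^5)[0 -> 1] = 30357/50000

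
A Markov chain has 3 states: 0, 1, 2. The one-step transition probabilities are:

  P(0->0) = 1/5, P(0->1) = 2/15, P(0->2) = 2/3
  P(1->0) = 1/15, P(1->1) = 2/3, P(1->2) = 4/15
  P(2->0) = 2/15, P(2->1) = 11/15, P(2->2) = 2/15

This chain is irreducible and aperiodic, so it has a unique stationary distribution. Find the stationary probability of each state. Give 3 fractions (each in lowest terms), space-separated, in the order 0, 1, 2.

Answer: 21/215 136/215 58/215

Derivation:
The stationary distribution satisfies pi = pi * P, i.e.:
  pi_0 = 1/5*pi_0 + 1/15*pi_1 + 2/15*pi_2
  pi_1 = 2/15*pi_0 + 2/3*pi_1 + 11/15*pi_2
  pi_2 = 2/3*pi_0 + 4/15*pi_1 + 2/15*pi_2
with normalization: pi_0 + pi_1 + pi_2 = 1.

Using the first 2 balance equations plus normalization, the linear system A*pi = b is:
  [-4/5, 1/15, 2/15] . pi = 0
  [2/15, -1/3, 11/15] . pi = 0
  [1, 1, 1] . pi = 1

Solving yields:
  pi_0 = 21/215
  pi_1 = 136/215
  pi_2 = 58/215

Verification (pi * P):
  21/215*1/5 + 136/215*1/15 + 58/215*2/15 = 21/215 = pi_0  (ok)
  21/215*2/15 + 136/215*2/3 + 58/215*11/15 = 136/215 = pi_1  (ok)
  21/215*2/3 + 136/215*4/15 + 58/215*2/15 = 58/215 = pi_2  (ok)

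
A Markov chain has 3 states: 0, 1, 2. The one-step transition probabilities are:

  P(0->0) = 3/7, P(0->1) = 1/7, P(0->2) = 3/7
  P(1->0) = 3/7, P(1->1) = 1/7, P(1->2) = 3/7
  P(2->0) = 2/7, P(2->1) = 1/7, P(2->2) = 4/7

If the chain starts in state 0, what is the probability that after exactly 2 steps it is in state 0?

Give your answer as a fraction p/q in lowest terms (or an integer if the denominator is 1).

Answer: 18/49

Derivation:
Computing P^2 by repeated multiplication:
P^1 =
  0: [3/7, 1/7, 3/7]
  1: [3/7, 1/7, 3/7]
  2: [2/7, 1/7, 4/7]
P^2 =
  0: [18/49, 1/7, 24/49]
  1: [18/49, 1/7, 24/49]
  2: [17/49, 1/7, 25/49]

(P^2)[0 -> 0] = 18/49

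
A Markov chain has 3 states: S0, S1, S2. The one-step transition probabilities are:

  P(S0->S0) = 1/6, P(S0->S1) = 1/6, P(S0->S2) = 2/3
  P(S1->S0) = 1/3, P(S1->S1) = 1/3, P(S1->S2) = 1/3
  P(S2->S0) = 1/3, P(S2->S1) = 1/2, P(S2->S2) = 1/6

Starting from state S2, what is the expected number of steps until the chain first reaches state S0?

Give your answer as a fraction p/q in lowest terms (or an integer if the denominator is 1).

Answer: 3

Derivation:
Let h_i = expected steps to first reach S0 from state i.
Boundary: h_S0 = 0.
First-step equations for the other states:
  h_S1 = 1 + 1/3*h_S0 + 1/3*h_S1 + 1/3*h_S2
  h_S2 = 1 + 1/3*h_S0 + 1/2*h_S1 + 1/6*h_S2

Substituting h_S0 = 0 and rearranging gives the linear system (I - Q) h = 1:
  [2/3, -1/3] . (h_S1, h_S2) = 1
  [-1/2, 5/6] . (h_S1, h_S2) = 1

Solving yields:
  h_S1 = 3
  h_S2 = 3

Starting state is S2, so the expected hitting time is h_S2 = 3.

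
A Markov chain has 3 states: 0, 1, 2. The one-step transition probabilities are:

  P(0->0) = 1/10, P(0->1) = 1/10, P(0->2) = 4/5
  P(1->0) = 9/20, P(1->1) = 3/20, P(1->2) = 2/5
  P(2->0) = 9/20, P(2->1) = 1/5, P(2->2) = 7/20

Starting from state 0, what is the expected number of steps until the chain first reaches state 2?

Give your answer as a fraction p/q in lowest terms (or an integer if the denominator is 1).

Answer: 95/72

Derivation:
Let h_i = expected steps to first reach 2 from state i.
Boundary: h_2 = 0.
First-step equations for the other states:
  h_0 = 1 + 1/10*h_0 + 1/10*h_1 + 4/5*h_2
  h_1 = 1 + 9/20*h_0 + 3/20*h_1 + 2/5*h_2

Substituting h_2 = 0 and rearranging gives the linear system (I - Q) h = 1:
  [9/10, -1/10] . (h_0, h_1) = 1
  [-9/20, 17/20] . (h_0, h_1) = 1

Solving yields:
  h_0 = 95/72
  h_1 = 15/8

Starting state is 0, so the expected hitting time is h_0 = 95/72.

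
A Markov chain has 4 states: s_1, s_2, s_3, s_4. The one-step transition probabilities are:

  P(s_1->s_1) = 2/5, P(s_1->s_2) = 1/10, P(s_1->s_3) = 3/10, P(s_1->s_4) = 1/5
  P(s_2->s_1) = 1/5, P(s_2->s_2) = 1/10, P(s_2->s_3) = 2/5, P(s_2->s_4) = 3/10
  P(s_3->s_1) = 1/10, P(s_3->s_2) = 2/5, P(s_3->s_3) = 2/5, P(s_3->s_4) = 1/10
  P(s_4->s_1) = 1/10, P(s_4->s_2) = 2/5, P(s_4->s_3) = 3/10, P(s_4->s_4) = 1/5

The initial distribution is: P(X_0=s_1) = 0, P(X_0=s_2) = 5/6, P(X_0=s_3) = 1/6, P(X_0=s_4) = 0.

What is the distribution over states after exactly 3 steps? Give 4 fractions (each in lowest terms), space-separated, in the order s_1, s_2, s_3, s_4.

Propagating the distribution step by step (d_{t+1} = d_t * P):
d_0 = (s_1=0, s_2=5/6, s_3=1/6, s_4=0)
  d_1[s_1] = 0*2/5 + 5/6*1/5 + 1/6*1/10 + 0*1/10 = 11/60
  d_1[s_2] = 0*1/10 + 5/6*1/10 + 1/6*2/5 + 0*2/5 = 3/20
  d_1[s_3] = 0*3/10 + 5/6*2/5 + 1/6*2/5 + 0*3/10 = 2/5
  d_1[s_4] = 0*1/5 + 5/6*3/10 + 1/6*1/10 + 0*1/5 = 4/15
d_1 = (s_1=11/60, s_2=3/20, s_3=2/5, s_4=4/15)
  d_2[s_1] = 11/60*2/5 + 3/20*1/5 + 2/5*1/10 + 4/15*1/10 = 17/100
  d_2[s_2] = 11/60*1/10 + 3/20*1/10 + 2/5*2/5 + 4/15*2/5 = 3/10
  d_2[s_3] = 11/60*3/10 + 3/20*2/5 + 2/5*2/5 + 4/15*3/10 = 71/200
  d_2[s_4] = 11/60*1/5 + 3/20*3/10 + 2/5*1/10 + 4/15*1/5 = 7/40
d_2 = (s_1=17/100, s_2=3/10, s_3=71/200, s_4=7/40)
  d_3[s_1] = 17/100*2/5 + 3/10*1/5 + 71/200*1/10 + 7/40*1/10 = 181/1000
  d_3[s_2] = 17/100*1/10 + 3/10*1/10 + 71/200*2/5 + 7/40*2/5 = 259/1000
  d_3[s_3] = 17/100*3/10 + 3/10*2/5 + 71/200*2/5 + 7/40*3/10 = 731/2000
  d_3[s_4] = 17/100*1/5 + 3/10*3/10 + 71/200*1/10 + 7/40*1/5 = 389/2000
d_3 = (s_1=181/1000, s_2=259/1000, s_3=731/2000, s_4=389/2000)

Answer: 181/1000 259/1000 731/2000 389/2000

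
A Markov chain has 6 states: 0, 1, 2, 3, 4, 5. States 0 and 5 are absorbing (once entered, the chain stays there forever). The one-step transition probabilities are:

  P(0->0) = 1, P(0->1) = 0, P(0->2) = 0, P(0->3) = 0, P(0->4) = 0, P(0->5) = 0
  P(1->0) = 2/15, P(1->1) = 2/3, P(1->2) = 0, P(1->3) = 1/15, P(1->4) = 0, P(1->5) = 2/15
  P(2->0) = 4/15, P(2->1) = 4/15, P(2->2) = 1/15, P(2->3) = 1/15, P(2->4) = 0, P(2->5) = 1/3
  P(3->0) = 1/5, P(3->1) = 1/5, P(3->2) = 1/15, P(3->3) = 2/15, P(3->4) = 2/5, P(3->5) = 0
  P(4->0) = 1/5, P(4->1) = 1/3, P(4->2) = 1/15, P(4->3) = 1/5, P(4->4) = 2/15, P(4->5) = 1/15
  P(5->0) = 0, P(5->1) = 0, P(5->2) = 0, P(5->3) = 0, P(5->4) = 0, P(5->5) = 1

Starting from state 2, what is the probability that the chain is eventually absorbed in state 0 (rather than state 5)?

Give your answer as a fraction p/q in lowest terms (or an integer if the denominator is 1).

Answer: 4603/9433

Derivation:
Let a_i = P(absorbed in 0 | start in state i).
Boundary conditions: a_0 = 1, a_5 = 0.
For each transient state i, a_i = sum_j P(i->j) * a_j:
  a_1 = 2/15*a_0 + 2/3*a_1 + 0*a_2 + 1/15*a_3 + 0*a_4 + 2/15*a_5
  a_2 = 4/15*a_0 + 4/15*a_1 + 1/15*a_2 + 1/15*a_3 + 0*a_4 + 1/3*a_5
  a_3 = 1/5*a_0 + 1/5*a_1 + 1/15*a_2 + 2/15*a_3 + 2/5*a_4 + 0*a_5
  a_4 = 1/5*a_0 + 1/3*a_1 + 1/15*a_2 + 1/5*a_3 + 2/15*a_4 + 1/15*a_5

Substituting a_0 = 1 and a_5 = 0, rearrange to (I - Q) a = r where r[i] = P(i -> 0):
  [1/3, 0, -1/15, 0] . (a_1, a_2, a_3, a_4) = 2/15
  [-4/15, 14/15, -1/15, 0] . (a_1, a_2, a_3, a_4) = 4/15
  [-1/5, -1/15, 13/15, -2/5] . (a_1, a_2, a_3, a_4) = 1/5
  [-1/3, -1/15, -1/5, 13/15] . (a_1, a_2, a_3, a_4) = 1/5

Solving yields:
  a_1 = 5064/9433
  a_2 = 4603/9433
  a_3 = 6454/9433
  a_4 = 5968/9433

Starting state is 2, so the absorption probability is a_2 = 4603/9433.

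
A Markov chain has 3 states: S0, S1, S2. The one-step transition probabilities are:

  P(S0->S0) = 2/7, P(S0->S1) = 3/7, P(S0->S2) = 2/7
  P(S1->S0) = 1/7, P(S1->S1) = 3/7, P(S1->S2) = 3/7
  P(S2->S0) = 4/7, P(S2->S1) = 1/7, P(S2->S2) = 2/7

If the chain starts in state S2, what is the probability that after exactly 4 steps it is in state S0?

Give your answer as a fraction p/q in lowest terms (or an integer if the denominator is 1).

Computing P^4 by repeated multiplication:
P^1 =
  S0: [2/7, 3/7, 2/7]
  S1: [1/7, 3/7, 3/7]
  S2: [4/7, 1/7, 2/7]
P^2 =
  S0: [15/49, 17/49, 17/49]
  S1: [17/49, 15/49, 17/49]
  S2: [17/49, 17/49, 15/49]
P^3 =
  S0: [115/343, 113/343, 115/343]
  S1: [117/343, 113/343, 113/343]
  S2: [111/343, 117/343, 115/343]
P^4 =
  S0: [803/2401, 799/2401, 799/2401]
  S1: [799/2401, 803/2401, 799/2401]
  S2: [799/2401, 799/2401, 803/2401]

(P^4)[S2 -> S0] = 799/2401

Answer: 799/2401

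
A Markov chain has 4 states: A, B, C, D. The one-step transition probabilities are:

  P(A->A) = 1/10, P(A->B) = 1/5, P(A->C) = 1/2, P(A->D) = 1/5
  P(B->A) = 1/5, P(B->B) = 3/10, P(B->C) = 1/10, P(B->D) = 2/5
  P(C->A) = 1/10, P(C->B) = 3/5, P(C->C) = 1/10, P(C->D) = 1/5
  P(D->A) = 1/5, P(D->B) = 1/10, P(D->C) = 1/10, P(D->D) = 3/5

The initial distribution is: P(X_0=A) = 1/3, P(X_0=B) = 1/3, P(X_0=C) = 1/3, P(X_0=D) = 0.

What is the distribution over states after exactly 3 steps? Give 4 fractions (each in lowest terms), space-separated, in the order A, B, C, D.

Propagating the distribution step by step (d_{t+1} = d_t * P):
d_0 = (A=1/3, B=1/3, C=1/3, D=0)
  d_1[A] = 1/3*1/10 + 1/3*1/5 + 1/3*1/10 + 0*1/5 = 2/15
  d_1[B] = 1/3*1/5 + 1/3*3/10 + 1/3*3/5 + 0*1/10 = 11/30
  d_1[C] = 1/3*1/2 + 1/3*1/10 + 1/3*1/10 + 0*1/10 = 7/30
  d_1[D] = 1/3*1/5 + 1/3*2/5 + 1/3*1/5 + 0*3/5 = 4/15
d_1 = (A=2/15, B=11/30, C=7/30, D=4/15)
  d_2[A] = 2/15*1/10 + 11/30*1/5 + 7/30*1/10 + 4/15*1/5 = 49/300
  d_2[B] = 2/15*1/5 + 11/30*3/10 + 7/30*3/5 + 4/15*1/10 = 91/300
  d_2[C] = 2/15*1/2 + 11/30*1/10 + 7/30*1/10 + 4/15*1/10 = 23/150
  d_2[D] = 2/15*1/5 + 11/30*2/5 + 7/30*1/5 + 4/15*3/5 = 19/50
d_2 = (A=49/300, B=91/300, C=23/150, D=19/50)
  d_3[A] = 49/300*1/10 + 91/300*1/5 + 23/150*1/10 + 19/50*1/5 = 101/600
  d_3[B] = 49/300*1/5 + 91/300*3/10 + 23/150*3/5 + 19/50*1/10 = 761/3000
  d_3[C] = 49/300*1/2 + 91/300*1/10 + 23/150*1/10 + 19/50*1/10 = 62/375
  d_3[D] = 49/300*1/5 + 91/300*2/5 + 23/150*1/5 + 19/50*3/5 = 619/1500
d_3 = (A=101/600, B=761/3000, C=62/375, D=619/1500)

Answer: 101/600 761/3000 62/375 619/1500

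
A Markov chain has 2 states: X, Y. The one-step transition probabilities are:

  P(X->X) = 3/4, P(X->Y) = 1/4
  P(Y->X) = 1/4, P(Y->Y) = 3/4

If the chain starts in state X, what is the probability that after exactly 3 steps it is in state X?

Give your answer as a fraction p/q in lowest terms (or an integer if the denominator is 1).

Answer: 9/16

Derivation:
Computing P^3 by repeated multiplication:
P^1 =
  X: [3/4, 1/4]
  Y: [1/4, 3/4]
P^2 =
  X: [5/8, 3/8]
  Y: [3/8, 5/8]
P^3 =
  X: [9/16, 7/16]
  Y: [7/16, 9/16]

(P^3)[X -> X] = 9/16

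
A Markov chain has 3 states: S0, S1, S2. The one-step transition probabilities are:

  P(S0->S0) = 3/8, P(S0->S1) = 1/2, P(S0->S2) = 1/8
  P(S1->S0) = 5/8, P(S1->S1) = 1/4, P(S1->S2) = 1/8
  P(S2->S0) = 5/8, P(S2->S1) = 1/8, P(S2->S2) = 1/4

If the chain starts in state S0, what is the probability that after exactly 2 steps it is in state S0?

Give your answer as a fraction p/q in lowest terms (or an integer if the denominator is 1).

Answer: 17/32

Derivation:
Computing P^2 by repeated multiplication:
P^1 =
  S0: [3/8, 1/2, 1/8]
  S1: [5/8, 1/4, 1/8]
  S2: [5/8, 1/8, 1/4]
P^2 =
  S0: [17/32, 21/64, 9/64]
  S1: [15/32, 25/64, 9/64]
  S2: [15/32, 3/8, 5/32]

(P^2)[S0 -> S0] = 17/32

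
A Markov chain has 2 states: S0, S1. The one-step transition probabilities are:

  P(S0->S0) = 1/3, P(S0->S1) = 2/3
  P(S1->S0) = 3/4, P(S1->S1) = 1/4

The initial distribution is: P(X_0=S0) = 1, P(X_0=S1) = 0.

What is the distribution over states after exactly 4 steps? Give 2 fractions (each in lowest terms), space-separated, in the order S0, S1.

Propagating the distribution step by step (d_{t+1} = d_t * P):
d_0 = (S0=1, S1=0)
  d_1[S0] = 1*1/3 + 0*3/4 = 1/3
  d_1[S1] = 1*2/3 + 0*1/4 = 2/3
d_1 = (S0=1/3, S1=2/3)
  d_2[S0] = 1/3*1/3 + 2/3*3/4 = 11/18
  d_2[S1] = 1/3*2/3 + 2/3*1/4 = 7/18
d_2 = (S0=11/18, S1=7/18)
  d_3[S0] = 11/18*1/3 + 7/18*3/4 = 107/216
  d_3[S1] = 11/18*2/3 + 7/18*1/4 = 109/216
d_3 = (S0=107/216, S1=109/216)
  d_4[S0] = 107/216*1/3 + 109/216*3/4 = 1409/2592
  d_4[S1] = 107/216*2/3 + 109/216*1/4 = 1183/2592
d_4 = (S0=1409/2592, S1=1183/2592)

Answer: 1409/2592 1183/2592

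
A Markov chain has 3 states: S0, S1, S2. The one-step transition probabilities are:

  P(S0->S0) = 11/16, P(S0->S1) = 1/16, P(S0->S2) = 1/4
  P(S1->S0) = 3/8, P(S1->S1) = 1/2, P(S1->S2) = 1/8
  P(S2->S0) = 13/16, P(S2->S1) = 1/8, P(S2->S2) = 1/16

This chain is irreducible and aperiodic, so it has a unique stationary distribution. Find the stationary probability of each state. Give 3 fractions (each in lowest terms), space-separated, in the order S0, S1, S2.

The stationary distribution satisfies pi = pi * P, i.e.:
  pi_S0 = 11/16*pi_S0 + 3/8*pi_S1 + 13/16*pi_S2
  pi_S1 = 1/16*pi_S0 + 1/2*pi_S1 + 1/8*pi_S2
  pi_S2 = 1/4*pi_S0 + 1/8*pi_S1 + 1/16*pi_S2
with normalization: pi_S0 + pi_S1 + pi_S2 = 1.

Using the first 2 balance equations plus normalization, the linear system A*pi = b is:
  [-5/16, 3/8, 13/16] . pi = 0
  [1/16, -1/2, 1/8] . pi = 0
  [1, 1, 1] . pi = 1

Solving yields:
  pi_S0 = 116/173
  pi_S1 = 23/173
  pi_S2 = 34/173

Verification (pi * P):
  116/173*11/16 + 23/173*3/8 + 34/173*13/16 = 116/173 = pi_S0  (ok)
  116/173*1/16 + 23/173*1/2 + 34/173*1/8 = 23/173 = pi_S1  (ok)
  116/173*1/4 + 23/173*1/8 + 34/173*1/16 = 34/173 = pi_S2  (ok)

Answer: 116/173 23/173 34/173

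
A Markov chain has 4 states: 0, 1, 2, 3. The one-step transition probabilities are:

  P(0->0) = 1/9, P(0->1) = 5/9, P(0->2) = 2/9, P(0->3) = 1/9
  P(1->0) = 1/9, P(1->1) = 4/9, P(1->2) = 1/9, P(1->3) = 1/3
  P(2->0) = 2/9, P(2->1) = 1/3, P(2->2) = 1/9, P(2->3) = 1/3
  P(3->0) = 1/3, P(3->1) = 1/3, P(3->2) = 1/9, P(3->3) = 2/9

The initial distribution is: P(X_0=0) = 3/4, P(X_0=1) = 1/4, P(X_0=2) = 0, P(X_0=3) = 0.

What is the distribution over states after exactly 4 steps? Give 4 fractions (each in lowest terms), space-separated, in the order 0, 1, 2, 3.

Propagating the distribution step by step (d_{t+1} = d_t * P):
d_0 = (0=3/4, 1=1/4, 2=0, 3=0)
  d_1[0] = 3/4*1/9 + 1/4*1/9 + 0*2/9 + 0*1/3 = 1/9
  d_1[1] = 3/4*5/9 + 1/4*4/9 + 0*1/3 + 0*1/3 = 19/36
  d_1[2] = 3/4*2/9 + 1/4*1/9 + 0*1/9 + 0*1/9 = 7/36
  d_1[3] = 3/4*1/9 + 1/4*1/3 + 0*1/3 + 0*2/9 = 1/6
d_1 = (0=1/9, 1=19/36, 2=7/36, 3=1/6)
  d_2[0] = 1/9*1/9 + 19/36*1/9 + 7/36*2/9 + 1/6*1/3 = 55/324
  d_2[1] = 1/9*5/9 + 19/36*4/9 + 7/36*1/3 + 1/6*1/3 = 5/12
  d_2[2] = 1/9*2/9 + 19/36*1/9 + 7/36*1/9 + 1/6*1/9 = 10/81
  d_2[3] = 1/9*1/9 + 19/36*1/3 + 7/36*1/3 + 1/6*2/9 = 47/162
d_2 = (0=55/324, 1=5/12, 2=10/81, 3=47/162)
  d_3[0] = 55/324*1/9 + 5/12*1/9 + 10/81*2/9 + 47/162*1/3 = 46/243
  d_3[1] = 55/324*5/9 + 5/12*4/9 + 10/81*1/3 + 47/162*1/3 = 1217/2916
  d_3[2] = 55/324*2/9 + 5/12*1/9 + 10/81*1/9 + 47/162*1/9 = 379/2916
  d_3[3] = 55/324*1/9 + 5/12*1/3 + 10/81*1/3 + 47/162*2/9 = 64/243
d_3 = (0=46/243, 1=1217/2916, 2=379/2916, 3=64/243)
  d_4[0] = 46/243*1/9 + 1217/2916*1/9 + 379/2916*2/9 + 64/243*1/3 = 4831/26244
  d_4[1] = 46/243*5/9 + 1217/2916*4/9 + 379/2916*1/3 + 64/243*1/3 = 11069/26244
  d_4[2] = 46/243*2/9 + 1217/2916*1/9 + 379/2916*1/9 + 64/243*1/9 = 289/2187
  d_4[3] = 46/243*1/9 + 1217/2916*1/3 + 379/2916*1/3 + 64/243*2/9 = 191/729
d_4 = (0=4831/26244, 1=11069/26244, 2=289/2187, 3=191/729)

Answer: 4831/26244 11069/26244 289/2187 191/729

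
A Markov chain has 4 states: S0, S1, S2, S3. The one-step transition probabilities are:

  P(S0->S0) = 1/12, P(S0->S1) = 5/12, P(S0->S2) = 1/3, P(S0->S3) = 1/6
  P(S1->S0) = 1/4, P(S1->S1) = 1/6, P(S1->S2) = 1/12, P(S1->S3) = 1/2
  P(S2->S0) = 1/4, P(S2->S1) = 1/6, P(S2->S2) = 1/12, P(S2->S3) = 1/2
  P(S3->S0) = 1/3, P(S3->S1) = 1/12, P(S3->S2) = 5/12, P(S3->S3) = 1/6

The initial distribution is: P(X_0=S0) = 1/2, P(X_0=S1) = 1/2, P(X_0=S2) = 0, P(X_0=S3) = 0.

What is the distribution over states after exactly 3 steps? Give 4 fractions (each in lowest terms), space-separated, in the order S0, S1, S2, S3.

Answer: 17/72 29/144 37/144 11/36

Derivation:
Propagating the distribution step by step (d_{t+1} = d_t * P):
d_0 = (S0=1/2, S1=1/2, S2=0, S3=0)
  d_1[S0] = 1/2*1/12 + 1/2*1/4 + 0*1/4 + 0*1/3 = 1/6
  d_1[S1] = 1/2*5/12 + 1/2*1/6 + 0*1/6 + 0*1/12 = 7/24
  d_1[S2] = 1/2*1/3 + 1/2*1/12 + 0*1/12 + 0*5/12 = 5/24
  d_1[S3] = 1/2*1/6 + 1/2*1/2 + 0*1/2 + 0*1/6 = 1/3
d_1 = (S0=1/6, S1=7/24, S2=5/24, S3=1/3)
  d_2[S0] = 1/6*1/12 + 7/24*1/4 + 5/24*1/4 + 1/3*1/3 = 1/4
  d_2[S1] = 1/6*5/12 + 7/24*1/6 + 5/24*1/6 + 1/3*1/12 = 13/72
  d_2[S2] = 1/6*1/3 + 7/24*1/12 + 5/24*1/12 + 1/3*5/12 = 17/72
  d_2[S3] = 1/6*1/6 + 7/24*1/2 + 5/24*1/2 + 1/3*1/6 = 1/3
d_2 = (S0=1/4, S1=13/72, S2=17/72, S3=1/3)
  d_3[S0] = 1/4*1/12 + 13/72*1/4 + 17/72*1/4 + 1/3*1/3 = 17/72
  d_3[S1] = 1/4*5/12 + 13/72*1/6 + 17/72*1/6 + 1/3*1/12 = 29/144
  d_3[S2] = 1/4*1/3 + 13/72*1/12 + 17/72*1/12 + 1/3*5/12 = 37/144
  d_3[S3] = 1/4*1/6 + 13/72*1/2 + 17/72*1/2 + 1/3*1/6 = 11/36
d_3 = (S0=17/72, S1=29/144, S2=37/144, S3=11/36)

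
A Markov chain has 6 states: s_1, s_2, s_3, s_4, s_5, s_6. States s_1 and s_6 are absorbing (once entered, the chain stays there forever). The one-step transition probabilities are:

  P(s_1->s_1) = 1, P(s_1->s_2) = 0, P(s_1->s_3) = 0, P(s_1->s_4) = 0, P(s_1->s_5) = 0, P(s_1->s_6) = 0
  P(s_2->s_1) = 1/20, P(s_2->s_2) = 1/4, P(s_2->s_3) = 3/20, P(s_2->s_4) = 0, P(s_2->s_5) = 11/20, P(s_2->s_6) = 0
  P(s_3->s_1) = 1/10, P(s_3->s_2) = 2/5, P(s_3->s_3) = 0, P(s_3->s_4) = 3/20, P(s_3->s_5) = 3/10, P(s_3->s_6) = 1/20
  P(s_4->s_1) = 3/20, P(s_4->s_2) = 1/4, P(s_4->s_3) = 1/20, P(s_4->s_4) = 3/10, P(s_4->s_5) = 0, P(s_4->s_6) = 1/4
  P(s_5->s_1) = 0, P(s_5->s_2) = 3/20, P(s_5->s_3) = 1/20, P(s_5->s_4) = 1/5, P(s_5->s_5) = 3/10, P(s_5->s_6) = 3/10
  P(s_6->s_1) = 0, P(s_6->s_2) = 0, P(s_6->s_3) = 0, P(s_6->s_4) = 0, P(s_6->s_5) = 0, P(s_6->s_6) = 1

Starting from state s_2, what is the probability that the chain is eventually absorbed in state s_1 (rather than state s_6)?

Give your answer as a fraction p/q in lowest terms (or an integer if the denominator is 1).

Answer: 1735/6962

Derivation:
Let a_i = P(absorbed in s_1 | start in state i).
Boundary conditions: a_s_1 = 1, a_s_6 = 0.
For each transient state i, a_i = sum_j P(i->j) * a_j:
  a_s_2 = 1/20*a_s_1 + 1/4*a_s_2 + 3/20*a_s_3 + 0*a_s_4 + 11/20*a_s_5 + 0*a_s_6
  a_s_3 = 1/10*a_s_1 + 2/5*a_s_2 + 0*a_s_3 + 3/20*a_s_4 + 3/10*a_s_5 + 1/20*a_s_6
  a_s_4 = 3/20*a_s_1 + 1/4*a_s_2 + 1/20*a_s_3 + 3/10*a_s_4 + 0*a_s_5 + 1/4*a_s_6
  a_s_5 = 0*a_s_1 + 3/20*a_s_2 + 1/20*a_s_3 + 1/5*a_s_4 + 3/10*a_s_5 + 3/10*a_s_6

Substituting a_s_1 = 1 and a_s_6 = 0, rearrange to (I - Q) a = r where r[i] = P(i -> s_1):
  [3/4, -3/20, 0, -11/20] . (a_s_2, a_s_3, a_s_4, a_s_5) = 1/20
  [-2/5, 1, -3/20, -3/10] . (a_s_2, a_s_3, a_s_4, a_s_5) = 1/10
  [-1/4, -1/20, 7/10, 0] . (a_s_2, a_s_3, a_s_4, a_s_5) = 3/20
  [-3/20, -1/20, -1/5, 7/10] . (a_s_2, a_s_3, a_s_4, a_s_5) = 0

Solving yields:
  a_s_2 = 1735/6962
  a_s_3 = 2079/6962
  a_s_4 = 1130/3481
  a_s_5 = 583/3481

Starting state is s_2, so the absorption probability is a_s_2 = 1735/6962.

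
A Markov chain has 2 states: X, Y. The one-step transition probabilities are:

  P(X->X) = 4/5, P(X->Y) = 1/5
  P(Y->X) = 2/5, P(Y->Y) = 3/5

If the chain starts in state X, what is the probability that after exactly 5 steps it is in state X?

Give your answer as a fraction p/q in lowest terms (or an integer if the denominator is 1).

Answer: 2094/3125

Derivation:
Computing P^5 by repeated multiplication:
P^1 =
  X: [4/5, 1/5]
  Y: [2/5, 3/5]
P^2 =
  X: [18/25, 7/25]
  Y: [14/25, 11/25]
P^3 =
  X: [86/125, 39/125]
  Y: [78/125, 47/125]
P^4 =
  X: [422/625, 203/625]
  Y: [406/625, 219/625]
P^5 =
  X: [2094/3125, 1031/3125]
  Y: [2062/3125, 1063/3125]

(P^5)[X -> X] = 2094/3125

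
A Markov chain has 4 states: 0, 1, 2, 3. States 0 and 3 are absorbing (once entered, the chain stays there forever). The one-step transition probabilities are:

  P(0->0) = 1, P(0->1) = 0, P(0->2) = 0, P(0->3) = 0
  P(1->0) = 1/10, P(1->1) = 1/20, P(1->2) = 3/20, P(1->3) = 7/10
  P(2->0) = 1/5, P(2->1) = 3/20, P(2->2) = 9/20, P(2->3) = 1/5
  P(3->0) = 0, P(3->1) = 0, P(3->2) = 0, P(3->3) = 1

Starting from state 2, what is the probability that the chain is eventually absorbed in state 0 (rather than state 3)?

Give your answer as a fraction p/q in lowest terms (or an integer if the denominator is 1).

Let a_i = P(absorbed in 0 | start in state i).
Boundary conditions: a_0 = 1, a_3 = 0.
For each transient state i, a_i = sum_j P(i->j) * a_j:
  a_1 = 1/10*a_0 + 1/20*a_1 + 3/20*a_2 + 7/10*a_3
  a_2 = 1/5*a_0 + 3/20*a_1 + 9/20*a_2 + 1/5*a_3

Substituting a_0 = 1 and a_3 = 0, rearrange to (I - Q) a = r where r[i] = P(i -> 0):
  [19/20, -3/20] . (a_1, a_2) = 1/10
  [-3/20, 11/20] . (a_1, a_2) = 1/5

Solving yields:
  a_1 = 17/100
  a_2 = 41/100

Starting state is 2, so the absorption probability is a_2 = 41/100.

Answer: 41/100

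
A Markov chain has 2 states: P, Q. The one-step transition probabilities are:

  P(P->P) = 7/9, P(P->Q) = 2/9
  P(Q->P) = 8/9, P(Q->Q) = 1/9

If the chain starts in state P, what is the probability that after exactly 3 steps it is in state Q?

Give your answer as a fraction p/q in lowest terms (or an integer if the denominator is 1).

Computing P^3 by repeated multiplication:
P^1 =
  P: [7/9, 2/9]
  Q: [8/9, 1/9]
P^2 =
  P: [65/81, 16/81]
  Q: [64/81, 17/81]
P^3 =
  P: [583/729, 146/729]
  Q: [584/729, 145/729]

(P^3)[P -> Q] = 146/729

Answer: 146/729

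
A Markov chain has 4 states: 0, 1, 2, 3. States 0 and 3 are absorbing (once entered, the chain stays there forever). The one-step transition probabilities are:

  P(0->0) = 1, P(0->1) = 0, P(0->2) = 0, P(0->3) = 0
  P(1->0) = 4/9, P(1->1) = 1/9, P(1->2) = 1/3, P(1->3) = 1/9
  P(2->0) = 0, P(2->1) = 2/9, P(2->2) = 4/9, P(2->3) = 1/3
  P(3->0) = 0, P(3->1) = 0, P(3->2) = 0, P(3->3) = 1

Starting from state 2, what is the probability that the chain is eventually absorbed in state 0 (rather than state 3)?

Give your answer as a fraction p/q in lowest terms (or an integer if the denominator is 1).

Let a_i = P(absorbed in 0 | start in state i).
Boundary conditions: a_0 = 1, a_3 = 0.
For each transient state i, a_i = sum_j P(i->j) * a_j:
  a_1 = 4/9*a_0 + 1/9*a_1 + 1/3*a_2 + 1/9*a_3
  a_2 = 0*a_0 + 2/9*a_1 + 4/9*a_2 + 1/3*a_3

Substituting a_0 = 1 and a_3 = 0, rearrange to (I - Q) a = r where r[i] = P(i -> 0):
  [8/9, -1/3] . (a_1, a_2) = 4/9
  [-2/9, 5/9] . (a_1, a_2) = 0

Solving yields:
  a_1 = 10/17
  a_2 = 4/17

Starting state is 2, so the absorption probability is a_2 = 4/17.

Answer: 4/17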